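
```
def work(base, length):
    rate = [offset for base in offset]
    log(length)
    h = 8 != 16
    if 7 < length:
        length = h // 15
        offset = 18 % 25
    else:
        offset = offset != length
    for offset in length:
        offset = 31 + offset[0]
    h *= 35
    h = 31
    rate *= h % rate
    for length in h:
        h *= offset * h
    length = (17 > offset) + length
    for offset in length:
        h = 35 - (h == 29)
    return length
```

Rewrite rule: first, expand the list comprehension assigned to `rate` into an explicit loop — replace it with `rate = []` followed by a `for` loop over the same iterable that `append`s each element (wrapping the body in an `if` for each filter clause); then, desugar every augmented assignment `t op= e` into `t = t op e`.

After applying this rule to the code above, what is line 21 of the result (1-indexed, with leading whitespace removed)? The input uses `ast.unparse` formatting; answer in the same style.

h = 35 - (h == 29)

Transformed code:
def work(base, length):
    rate = []
    for base in offset:
        rate.append(offset)
    log(length)
    h = 8 != 16
    if 7 < length:
        length = h // 15
        offset = 18 % 25
    else:
        offset = offset != length
    for offset in length:
        offset = 31 + offset[0]
    h = h * 35
    h = 31
    rate = rate * (h % rate)
    for length in h:
        h = h * (offset * h)
    length = (17 > offset) + length
    for offset in length:
        h = 35 - (h == 29)
    return length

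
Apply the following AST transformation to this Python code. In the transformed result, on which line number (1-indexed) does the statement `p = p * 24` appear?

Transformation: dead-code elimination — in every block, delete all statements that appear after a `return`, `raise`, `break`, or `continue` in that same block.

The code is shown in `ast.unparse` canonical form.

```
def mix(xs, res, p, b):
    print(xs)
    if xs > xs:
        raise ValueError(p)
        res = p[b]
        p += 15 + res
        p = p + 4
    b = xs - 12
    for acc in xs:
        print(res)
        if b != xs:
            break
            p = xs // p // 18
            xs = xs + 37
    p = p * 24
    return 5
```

10

Transformed code:
def mix(xs, res, p, b):
    print(xs)
    if xs > xs:
        raise ValueError(p)
    b = xs - 12
    for acc in xs:
        print(res)
        if b != xs:
            break
    p = p * 24
    return 5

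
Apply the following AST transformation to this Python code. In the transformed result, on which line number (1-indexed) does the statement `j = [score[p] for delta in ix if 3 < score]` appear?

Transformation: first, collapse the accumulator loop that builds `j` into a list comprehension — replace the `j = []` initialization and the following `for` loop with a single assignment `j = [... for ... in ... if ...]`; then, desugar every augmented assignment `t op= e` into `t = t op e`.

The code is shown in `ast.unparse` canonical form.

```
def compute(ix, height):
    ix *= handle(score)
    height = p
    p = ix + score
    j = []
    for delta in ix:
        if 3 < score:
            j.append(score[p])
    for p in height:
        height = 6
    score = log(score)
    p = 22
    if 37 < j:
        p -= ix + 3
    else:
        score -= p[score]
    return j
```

Transformed code:
def compute(ix, height):
    ix = ix * handle(score)
    height = p
    p = ix + score
    j = [score[p] for delta in ix if 3 < score]
    for p in height:
        height = 6
    score = log(score)
    p = 22
    if 37 < j:
        p = p - (ix + 3)
    else:
        score = score - p[score]
    return j

5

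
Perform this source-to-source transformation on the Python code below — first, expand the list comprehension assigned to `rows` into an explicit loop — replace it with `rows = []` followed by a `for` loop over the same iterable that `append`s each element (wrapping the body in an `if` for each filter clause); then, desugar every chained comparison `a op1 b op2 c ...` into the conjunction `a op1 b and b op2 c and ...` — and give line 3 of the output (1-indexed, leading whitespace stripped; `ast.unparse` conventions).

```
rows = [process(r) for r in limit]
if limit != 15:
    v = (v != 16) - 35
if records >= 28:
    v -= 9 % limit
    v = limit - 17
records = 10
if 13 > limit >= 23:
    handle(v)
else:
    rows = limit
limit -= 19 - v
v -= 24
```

Transformed code:
rows = []
for r in limit:
    rows.append(process(r))
if limit != 15:
    v = (v != 16) - 35
if records >= 28:
    v -= 9 % limit
    v = limit - 17
records = 10
if 13 > limit and limit >= 23:
    handle(v)
else:
    rows = limit
limit -= 19 - v
v -= 24

rows.append(process(r))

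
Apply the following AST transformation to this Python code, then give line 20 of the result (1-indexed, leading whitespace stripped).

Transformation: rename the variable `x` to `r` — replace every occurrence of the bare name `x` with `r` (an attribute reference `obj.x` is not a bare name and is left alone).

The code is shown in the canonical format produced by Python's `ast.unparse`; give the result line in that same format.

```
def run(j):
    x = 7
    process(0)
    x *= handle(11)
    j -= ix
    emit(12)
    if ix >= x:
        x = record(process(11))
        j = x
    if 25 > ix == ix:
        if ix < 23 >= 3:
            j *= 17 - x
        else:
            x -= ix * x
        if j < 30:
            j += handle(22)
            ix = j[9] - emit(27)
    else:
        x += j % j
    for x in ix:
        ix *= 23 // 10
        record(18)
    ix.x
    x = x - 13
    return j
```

Transformed code:
def run(j):
    r = 7
    process(0)
    r *= handle(11)
    j -= ix
    emit(12)
    if ix >= r:
        r = record(process(11))
        j = r
    if 25 > ix == ix:
        if ix < 23 >= 3:
            j *= 17 - r
        else:
            r -= ix * r
        if j < 30:
            j += handle(22)
            ix = j[9] - emit(27)
    else:
        r += j % j
    for r in ix:
        ix *= 23 // 10
        record(18)
    ix.x
    r = r - 13
    return j

for r in ix:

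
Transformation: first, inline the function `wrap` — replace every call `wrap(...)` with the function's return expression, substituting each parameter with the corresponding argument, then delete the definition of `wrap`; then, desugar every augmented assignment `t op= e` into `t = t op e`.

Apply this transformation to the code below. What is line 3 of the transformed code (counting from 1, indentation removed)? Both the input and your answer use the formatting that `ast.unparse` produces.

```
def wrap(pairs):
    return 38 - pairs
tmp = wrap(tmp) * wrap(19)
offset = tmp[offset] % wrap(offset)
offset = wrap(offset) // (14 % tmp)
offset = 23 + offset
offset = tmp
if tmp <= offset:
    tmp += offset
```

Transformed code:
tmp = (38 - tmp) * (38 - 19)
offset = tmp[offset] % (38 - offset)
offset = (38 - offset) // (14 % tmp)
offset = 23 + offset
offset = tmp
if tmp <= offset:
    tmp = tmp + offset

offset = (38 - offset) // (14 % tmp)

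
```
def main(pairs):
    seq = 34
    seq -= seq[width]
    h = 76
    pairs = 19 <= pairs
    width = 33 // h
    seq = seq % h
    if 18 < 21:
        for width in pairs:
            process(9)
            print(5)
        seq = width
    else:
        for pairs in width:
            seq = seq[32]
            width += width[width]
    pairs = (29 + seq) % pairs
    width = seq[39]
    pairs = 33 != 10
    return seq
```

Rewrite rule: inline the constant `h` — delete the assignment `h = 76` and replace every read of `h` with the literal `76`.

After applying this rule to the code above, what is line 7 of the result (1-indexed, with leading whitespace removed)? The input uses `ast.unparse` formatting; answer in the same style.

if 18 < 21:

Transformed code:
def main(pairs):
    seq = 34
    seq -= seq[width]
    pairs = 19 <= pairs
    width = 33 // 76
    seq = seq % 76
    if 18 < 21:
        for width in pairs:
            process(9)
            print(5)
        seq = width
    else:
        for pairs in width:
            seq = seq[32]
            width += width[width]
    pairs = (29 + seq) % pairs
    width = seq[39]
    pairs = 33 != 10
    return seq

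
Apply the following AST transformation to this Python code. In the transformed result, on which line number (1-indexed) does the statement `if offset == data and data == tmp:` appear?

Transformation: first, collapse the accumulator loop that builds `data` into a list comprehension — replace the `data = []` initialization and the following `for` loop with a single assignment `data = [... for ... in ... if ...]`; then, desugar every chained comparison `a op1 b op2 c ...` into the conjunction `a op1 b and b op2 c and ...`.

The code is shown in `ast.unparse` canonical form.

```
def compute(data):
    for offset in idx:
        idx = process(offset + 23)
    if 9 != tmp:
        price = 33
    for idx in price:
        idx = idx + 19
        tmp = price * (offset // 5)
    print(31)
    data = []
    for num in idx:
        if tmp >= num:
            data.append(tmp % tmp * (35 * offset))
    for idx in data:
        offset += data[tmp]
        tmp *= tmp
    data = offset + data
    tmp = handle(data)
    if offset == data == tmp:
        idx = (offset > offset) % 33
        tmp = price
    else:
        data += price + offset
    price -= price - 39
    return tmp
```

Transformed code:
def compute(data):
    for offset in idx:
        idx = process(offset + 23)
    if 9 != tmp:
        price = 33
    for idx in price:
        idx = idx + 19
        tmp = price * (offset // 5)
    print(31)
    data = [tmp % tmp * (35 * offset) for num in idx if tmp >= num]
    for idx in data:
        offset += data[tmp]
        tmp *= tmp
    data = offset + data
    tmp = handle(data)
    if offset == data and data == tmp:
        idx = (offset > offset) % 33
        tmp = price
    else:
        data += price + offset
    price -= price - 39
    return tmp

16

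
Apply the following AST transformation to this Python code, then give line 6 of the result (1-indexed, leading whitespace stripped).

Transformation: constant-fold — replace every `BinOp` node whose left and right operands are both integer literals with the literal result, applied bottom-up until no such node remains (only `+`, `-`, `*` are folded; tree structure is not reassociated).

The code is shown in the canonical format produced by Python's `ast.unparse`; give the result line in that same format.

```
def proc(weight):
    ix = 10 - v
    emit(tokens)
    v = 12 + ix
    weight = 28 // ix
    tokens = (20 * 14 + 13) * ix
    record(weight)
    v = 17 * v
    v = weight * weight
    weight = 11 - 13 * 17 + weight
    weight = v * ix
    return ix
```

Transformed code:
def proc(weight):
    ix = 10 - v
    emit(tokens)
    v = 12 + ix
    weight = 28 // ix
    tokens = 293 * ix
    record(weight)
    v = 17 * v
    v = weight * weight
    weight = -210 + weight
    weight = v * ix
    return ix

tokens = 293 * ix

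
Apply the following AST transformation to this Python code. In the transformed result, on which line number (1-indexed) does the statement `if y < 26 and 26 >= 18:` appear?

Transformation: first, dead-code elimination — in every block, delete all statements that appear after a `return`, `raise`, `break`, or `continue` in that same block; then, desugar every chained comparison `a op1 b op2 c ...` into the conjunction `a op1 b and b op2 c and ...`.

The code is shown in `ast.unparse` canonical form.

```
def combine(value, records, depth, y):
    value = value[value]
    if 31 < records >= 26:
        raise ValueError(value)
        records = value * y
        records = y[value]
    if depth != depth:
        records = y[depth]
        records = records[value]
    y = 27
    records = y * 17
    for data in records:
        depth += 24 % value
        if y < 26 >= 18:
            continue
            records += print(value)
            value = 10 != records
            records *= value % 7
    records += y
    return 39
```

Transformed code:
def combine(value, records, depth, y):
    value = value[value]
    if 31 < records and records >= 26:
        raise ValueError(value)
    if depth != depth:
        records = y[depth]
        records = records[value]
    y = 27
    records = y * 17
    for data in records:
        depth += 24 % value
        if y < 26 and 26 >= 18:
            continue
    records += y
    return 39

12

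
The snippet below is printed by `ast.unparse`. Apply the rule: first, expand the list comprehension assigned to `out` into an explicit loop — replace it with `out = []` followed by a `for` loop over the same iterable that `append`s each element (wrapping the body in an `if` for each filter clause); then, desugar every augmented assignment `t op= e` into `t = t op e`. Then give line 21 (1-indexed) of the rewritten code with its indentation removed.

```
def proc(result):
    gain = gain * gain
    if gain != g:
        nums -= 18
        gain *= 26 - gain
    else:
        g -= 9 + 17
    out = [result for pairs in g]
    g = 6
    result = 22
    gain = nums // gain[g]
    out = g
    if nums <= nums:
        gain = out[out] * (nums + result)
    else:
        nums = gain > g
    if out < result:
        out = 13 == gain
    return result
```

Transformed code:
def proc(result):
    gain = gain * gain
    if gain != g:
        nums = nums - 18
        gain = gain * (26 - gain)
    else:
        g = g - (9 + 17)
    out = []
    for pairs in g:
        out.append(result)
    g = 6
    result = 22
    gain = nums // gain[g]
    out = g
    if nums <= nums:
        gain = out[out] * (nums + result)
    else:
        nums = gain > g
    if out < result:
        out = 13 == gain
    return result

return result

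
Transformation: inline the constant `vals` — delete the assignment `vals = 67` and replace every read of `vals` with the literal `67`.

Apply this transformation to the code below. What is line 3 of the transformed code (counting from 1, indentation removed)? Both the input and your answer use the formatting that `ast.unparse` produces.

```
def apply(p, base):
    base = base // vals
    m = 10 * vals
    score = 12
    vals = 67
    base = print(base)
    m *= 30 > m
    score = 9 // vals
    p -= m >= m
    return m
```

Transformed code:
def apply(p, base):
    base = base // 67
    m = 10 * 67
    score = 12
    base = print(base)
    m *= 30 > m
    score = 9 // 67
    p -= m >= m
    return m

m = 10 * 67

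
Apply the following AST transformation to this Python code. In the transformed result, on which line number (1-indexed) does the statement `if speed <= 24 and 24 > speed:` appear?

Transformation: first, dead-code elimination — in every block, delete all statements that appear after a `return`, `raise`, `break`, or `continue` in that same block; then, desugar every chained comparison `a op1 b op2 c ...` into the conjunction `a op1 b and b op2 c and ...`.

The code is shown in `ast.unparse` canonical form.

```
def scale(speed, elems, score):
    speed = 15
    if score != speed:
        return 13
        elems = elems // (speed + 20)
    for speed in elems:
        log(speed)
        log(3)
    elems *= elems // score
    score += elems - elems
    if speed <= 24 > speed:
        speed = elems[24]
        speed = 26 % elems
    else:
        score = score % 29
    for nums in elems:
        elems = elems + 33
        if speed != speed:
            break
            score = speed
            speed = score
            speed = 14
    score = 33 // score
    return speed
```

10

Transformed code:
def scale(speed, elems, score):
    speed = 15
    if score != speed:
        return 13
    for speed in elems:
        log(speed)
        log(3)
    elems *= elems // score
    score += elems - elems
    if speed <= 24 and 24 > speed:
        speed = elems[24]
        speed = 26 % elems
    else:
        score = score % 29
    for nums in elems:
        elems = elems + 33
        if speed != speed:
            break
    score = 33 // score
    return speed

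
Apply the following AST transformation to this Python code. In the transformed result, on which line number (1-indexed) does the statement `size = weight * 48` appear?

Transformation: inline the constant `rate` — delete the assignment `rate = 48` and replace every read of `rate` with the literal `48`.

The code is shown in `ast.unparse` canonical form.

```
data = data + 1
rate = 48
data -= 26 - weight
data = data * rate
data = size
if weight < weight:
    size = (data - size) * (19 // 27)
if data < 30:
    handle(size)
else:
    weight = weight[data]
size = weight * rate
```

11

Transformed code:
data = data + 1
data -= 26 - weight
data = data * 48
data = size
if weight < weight:
    size = (data - size) * (19 // 27)
if data < 30:
    handle(size)
else:
    weight = weight[data]
size = weight * 48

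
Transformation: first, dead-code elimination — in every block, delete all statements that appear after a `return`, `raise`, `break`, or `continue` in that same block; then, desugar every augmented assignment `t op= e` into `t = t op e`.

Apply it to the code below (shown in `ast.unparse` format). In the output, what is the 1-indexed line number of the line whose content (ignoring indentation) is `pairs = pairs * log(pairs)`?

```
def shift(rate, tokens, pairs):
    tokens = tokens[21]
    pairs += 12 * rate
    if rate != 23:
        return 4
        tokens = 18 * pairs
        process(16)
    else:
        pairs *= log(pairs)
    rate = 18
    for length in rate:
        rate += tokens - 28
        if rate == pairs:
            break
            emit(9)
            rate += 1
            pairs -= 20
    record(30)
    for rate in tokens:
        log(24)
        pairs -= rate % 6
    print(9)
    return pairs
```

7

Transformed code:
def shift(rate, tokens, pairs):
    tokens = tokens[21]
    pairs = pairs + 12 * rate
    if rate != 23:
        return 4
    else:
        pairs = pairs * log(pairs)
    rate = 18
    for length in rate:
        rate = rate + (tokens - 28)
        if rate == pairs:
            break
    record(30)
    for rate in tokens:
        log(24)
        pairs = pairs - rate % 6
    print(9)
    return pairs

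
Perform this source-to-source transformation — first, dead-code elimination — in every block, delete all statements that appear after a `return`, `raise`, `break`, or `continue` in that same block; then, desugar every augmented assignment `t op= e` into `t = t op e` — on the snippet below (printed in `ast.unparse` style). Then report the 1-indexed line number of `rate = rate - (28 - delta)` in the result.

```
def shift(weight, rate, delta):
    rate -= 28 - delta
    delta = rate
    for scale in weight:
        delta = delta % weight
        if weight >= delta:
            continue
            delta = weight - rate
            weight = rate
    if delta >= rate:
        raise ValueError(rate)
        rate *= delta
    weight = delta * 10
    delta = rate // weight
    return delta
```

2

Transformed code:
def shift(weight, rate, delta):
    rate = rate - (28 - delta)
    delta = rate
    for scale in weight:
        delta = delta % weight
        if weight >= delta:
            continue
    if delta >= rate:
        raise ValueError(rate)
    weight = delta * 10
    delta = rate // weight
    return delta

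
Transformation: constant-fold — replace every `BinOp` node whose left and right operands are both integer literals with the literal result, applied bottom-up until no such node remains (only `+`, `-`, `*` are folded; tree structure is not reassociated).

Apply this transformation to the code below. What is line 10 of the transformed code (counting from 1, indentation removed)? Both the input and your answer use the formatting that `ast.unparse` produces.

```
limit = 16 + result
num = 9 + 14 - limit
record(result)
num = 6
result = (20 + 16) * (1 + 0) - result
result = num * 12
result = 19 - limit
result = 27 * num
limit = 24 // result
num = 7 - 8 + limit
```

Transformed code:
limit = 16 + result
num = 23 - limit
record(result)
num = 6
result = 36 - result
result = num * 12
result = 19 - limit
result = 27 * num
limit = 24 // result
num = -1 + limit

num = -1 + limit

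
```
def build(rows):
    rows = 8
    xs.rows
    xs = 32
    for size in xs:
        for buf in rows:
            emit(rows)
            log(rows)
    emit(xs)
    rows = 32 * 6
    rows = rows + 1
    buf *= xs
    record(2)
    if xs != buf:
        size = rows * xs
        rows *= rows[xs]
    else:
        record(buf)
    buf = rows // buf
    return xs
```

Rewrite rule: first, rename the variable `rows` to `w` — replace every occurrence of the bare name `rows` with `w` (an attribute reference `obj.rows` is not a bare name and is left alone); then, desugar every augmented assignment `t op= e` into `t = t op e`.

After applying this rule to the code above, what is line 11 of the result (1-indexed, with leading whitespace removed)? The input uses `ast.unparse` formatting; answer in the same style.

w = w + 1

Transformed code:
def build(w):
    w = 8
    xs.rows
    xs = 32
    for size in xs:
        for buf in w:
            emit(w)
            log(w)
    emit(xs)
    w = 32 * 6
    w = w + 1
    buf = buf * xs
    record(2)
    if xs != buf:
        size = w * xs
        w = w * w[xs]
    else:
        record(buf)
    buf = w // buf
    return xs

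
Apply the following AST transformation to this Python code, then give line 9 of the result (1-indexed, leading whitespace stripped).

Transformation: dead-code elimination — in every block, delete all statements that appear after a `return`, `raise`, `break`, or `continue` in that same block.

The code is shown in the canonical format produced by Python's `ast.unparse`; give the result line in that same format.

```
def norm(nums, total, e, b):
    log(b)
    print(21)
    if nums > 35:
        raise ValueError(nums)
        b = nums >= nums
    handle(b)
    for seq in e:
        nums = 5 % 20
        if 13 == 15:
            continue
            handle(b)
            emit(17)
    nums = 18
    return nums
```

Transformed code:
def norm(nums, total, e, b):
    log(b)
    print(21)
    if nums > 35:
        raise ValueError(nums)
    handle(b)
    for seq in e:
        nums = 5 % 20
        if 13 == 15:
            continue
    nums = 18
    return nums

if 13 == 15:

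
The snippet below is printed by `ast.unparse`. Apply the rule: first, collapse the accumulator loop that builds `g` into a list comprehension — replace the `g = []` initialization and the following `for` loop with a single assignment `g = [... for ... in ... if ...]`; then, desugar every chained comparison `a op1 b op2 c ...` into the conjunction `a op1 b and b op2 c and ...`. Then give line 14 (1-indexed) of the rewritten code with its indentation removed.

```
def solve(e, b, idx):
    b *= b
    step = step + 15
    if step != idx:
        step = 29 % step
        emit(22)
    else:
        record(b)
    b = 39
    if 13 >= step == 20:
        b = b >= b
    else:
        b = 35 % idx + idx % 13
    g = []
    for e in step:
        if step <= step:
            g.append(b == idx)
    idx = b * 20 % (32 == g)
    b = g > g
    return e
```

g = [b == idx for e in step if step <= step]

Transformed code:
def solve(e, b, idx):
    b *= b
    step = step + 15
    if step != idx:
        step = 29 % step
        emit(22)
    else:
        record(b)
    b = 39
    if 13 >= step and step == 20:
        b = b >= b
    else:
        b = 35 % idx + idx % 13
    g = [b == idx for e in step if step <= step]
    idx = b * 20 % (32 == g)
    b = g > g
    return e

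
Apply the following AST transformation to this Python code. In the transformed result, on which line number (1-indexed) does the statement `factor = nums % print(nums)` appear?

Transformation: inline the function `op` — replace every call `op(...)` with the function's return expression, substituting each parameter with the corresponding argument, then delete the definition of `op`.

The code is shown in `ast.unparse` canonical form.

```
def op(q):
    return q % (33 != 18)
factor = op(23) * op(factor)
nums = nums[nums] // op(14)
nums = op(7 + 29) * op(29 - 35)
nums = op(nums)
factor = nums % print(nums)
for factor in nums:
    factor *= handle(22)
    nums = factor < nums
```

5

Transformed code:
factor = 23 % (33 != 18) * (factor % (33 != 18))
nums = nums[nums] // (14 % (33 != 18))
nums = (7 + 29) % (33 != 18) * ((29 - 35) % (33 != 18))
nums = nums % (33 != 18)
factor = nums % print(nums)
for factor in nums:
    factor *= handle(22)
    nums = factor < nums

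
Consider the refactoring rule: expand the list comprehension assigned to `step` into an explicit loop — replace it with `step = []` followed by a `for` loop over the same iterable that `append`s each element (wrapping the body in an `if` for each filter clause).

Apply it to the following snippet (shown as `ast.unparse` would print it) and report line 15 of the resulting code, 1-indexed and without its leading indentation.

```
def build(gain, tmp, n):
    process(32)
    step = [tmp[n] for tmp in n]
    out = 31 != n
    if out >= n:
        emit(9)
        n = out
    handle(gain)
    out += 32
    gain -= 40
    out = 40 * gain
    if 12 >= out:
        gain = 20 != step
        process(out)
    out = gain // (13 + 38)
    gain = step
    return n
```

Transformed code:
def build(gain, tmp, n):
    process(32)
    step = []
    for tmp in n:
        step.append(tmp[n])
    out = 31 != n
    if out >= n:
        emit(9)
        n = out
    handle(gain)
    out += 32
    gain -= 40
    out = 40 * gain
    if 12 >= out:
        gain = 20 != step
        process(out)
    out = gain // (13 + 38)
    gain = step
    return n

gain = 20 != step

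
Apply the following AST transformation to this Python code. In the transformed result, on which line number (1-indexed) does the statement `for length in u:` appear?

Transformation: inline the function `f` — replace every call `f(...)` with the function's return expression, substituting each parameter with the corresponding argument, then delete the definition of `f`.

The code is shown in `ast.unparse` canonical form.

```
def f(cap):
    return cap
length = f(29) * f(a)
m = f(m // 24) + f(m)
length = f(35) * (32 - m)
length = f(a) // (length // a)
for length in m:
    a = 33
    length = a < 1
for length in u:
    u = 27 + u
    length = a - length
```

Transformed code:
length = 29 * a
m = m // 24 + m
length = 35 * (32 - m)
length = a // (length // a)
for length in m:
    a = 33
    length = a < 1
for length in u:
    u = 27 + u
    length = a - length

8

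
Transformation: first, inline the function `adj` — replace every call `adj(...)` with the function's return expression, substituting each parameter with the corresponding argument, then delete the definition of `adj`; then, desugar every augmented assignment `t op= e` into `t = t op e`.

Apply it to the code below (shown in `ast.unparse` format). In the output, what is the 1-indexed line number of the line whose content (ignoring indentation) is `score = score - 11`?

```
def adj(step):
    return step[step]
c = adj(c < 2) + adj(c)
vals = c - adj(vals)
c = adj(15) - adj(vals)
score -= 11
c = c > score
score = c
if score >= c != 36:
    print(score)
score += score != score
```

Transformed code:
c = (c < 2)[c < 2] + c[c]
vals = c - vals[vals]
c = 15[15] - vals[vals]
score = score - 11
c = c > score
score = c
if score >= c != 36:
    print(score)
score = score + (score != score)

4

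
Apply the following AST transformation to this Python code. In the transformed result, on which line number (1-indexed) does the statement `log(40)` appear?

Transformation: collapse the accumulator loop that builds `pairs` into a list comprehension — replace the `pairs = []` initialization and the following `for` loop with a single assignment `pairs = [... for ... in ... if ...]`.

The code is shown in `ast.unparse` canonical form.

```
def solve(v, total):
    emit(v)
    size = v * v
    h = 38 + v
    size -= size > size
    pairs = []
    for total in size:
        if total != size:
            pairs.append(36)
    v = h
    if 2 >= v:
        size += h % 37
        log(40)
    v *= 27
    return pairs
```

Transformed code:
def solve(v, total):
    emit(v)
    size = v * v
    h = 38 + v
    size -= size > size
    pairs = [36 for total in size if total != size]
    v = h
    if 2 >= v:
        size += h % 37
        log(40)
    v *= 27
    return pairs

10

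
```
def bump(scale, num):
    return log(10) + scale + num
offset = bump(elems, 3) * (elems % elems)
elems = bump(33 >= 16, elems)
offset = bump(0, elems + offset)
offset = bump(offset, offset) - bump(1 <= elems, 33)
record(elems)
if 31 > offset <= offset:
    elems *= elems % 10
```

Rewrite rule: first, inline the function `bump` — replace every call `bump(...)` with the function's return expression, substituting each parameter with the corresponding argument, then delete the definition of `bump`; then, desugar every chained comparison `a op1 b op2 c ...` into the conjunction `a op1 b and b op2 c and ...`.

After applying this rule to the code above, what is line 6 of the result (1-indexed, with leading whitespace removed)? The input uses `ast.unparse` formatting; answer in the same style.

if 31 > offset and offset <= offset:

Transformed code:
offset = (log(10) + elems + 3) * (elems % elems)
elems = log(10) + (33 >= 16) + elems
offset = log(10) + 0 + (elems + offset)
offset = log(10) + offset + offset - (log(10) + (1 <= elems) + 33)
record(elems)
if 31 > offset and offset <= offset:
    elems *= elems % 10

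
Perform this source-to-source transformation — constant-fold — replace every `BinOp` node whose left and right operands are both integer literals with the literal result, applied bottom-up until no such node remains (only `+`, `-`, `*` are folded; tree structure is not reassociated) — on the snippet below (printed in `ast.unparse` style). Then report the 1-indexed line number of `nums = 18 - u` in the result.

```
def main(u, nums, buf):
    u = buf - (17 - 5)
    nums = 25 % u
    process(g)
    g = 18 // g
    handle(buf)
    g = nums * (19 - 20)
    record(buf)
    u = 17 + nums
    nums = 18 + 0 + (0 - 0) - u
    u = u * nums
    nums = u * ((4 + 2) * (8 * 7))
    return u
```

Transformed code:
def main(u, nums, buf):
    u = buf - 12
    nums = 25 % u
    process(g)
    g = 18 // g
    handle(buf)
    g = nums * -1
    record(buf)
    u = 17 + nums
    nums = 18 - u
    u = u * nums
    nums = u * 336
    return u

10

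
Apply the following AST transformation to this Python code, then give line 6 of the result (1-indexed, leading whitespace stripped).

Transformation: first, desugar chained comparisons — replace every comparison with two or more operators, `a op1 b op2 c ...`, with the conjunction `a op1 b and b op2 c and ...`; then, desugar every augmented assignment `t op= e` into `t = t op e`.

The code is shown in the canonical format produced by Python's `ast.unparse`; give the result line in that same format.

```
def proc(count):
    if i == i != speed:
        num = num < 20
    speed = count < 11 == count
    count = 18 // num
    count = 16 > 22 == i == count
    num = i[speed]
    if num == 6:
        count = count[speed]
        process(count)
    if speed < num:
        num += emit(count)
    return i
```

count = 16 > 22 and 22 == i and (i == count)

Transformed code:
def proc(count):
    if i == i and i != speed:
        num = num < 20
    speed = count < 11 and 11 == count
    count = 18 // num
    count = 16 > 22 and 22 == i and (i == count)
    num = i[speed]
    if num == 6:
        count = count[speed]
        process(count)
    if speed < num:
        num = num + emit(count)
    return i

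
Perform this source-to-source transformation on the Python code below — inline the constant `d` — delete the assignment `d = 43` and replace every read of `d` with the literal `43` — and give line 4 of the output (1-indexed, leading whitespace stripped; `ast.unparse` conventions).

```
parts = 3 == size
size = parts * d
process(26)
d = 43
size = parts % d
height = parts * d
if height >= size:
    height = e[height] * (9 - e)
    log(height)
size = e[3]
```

size = parts % 43

Transformed code:
parts = 3 == size
size = parts * 43
process(26)
size = parts % 43
height = parts * 43
if height >= size:
    height = e[height] * (9 - e)
    log(height)
size = e[3]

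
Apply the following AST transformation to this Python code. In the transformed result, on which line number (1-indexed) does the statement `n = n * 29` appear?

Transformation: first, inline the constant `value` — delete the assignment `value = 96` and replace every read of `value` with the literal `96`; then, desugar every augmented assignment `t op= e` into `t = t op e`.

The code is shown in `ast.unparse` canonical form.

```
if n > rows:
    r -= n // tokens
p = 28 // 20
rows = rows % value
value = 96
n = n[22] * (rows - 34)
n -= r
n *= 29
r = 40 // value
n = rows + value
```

Transformed code:
if n > rows:
    r = r - n // tokens
p = 28 // 20
rows = rows % 96
n = n[22] * (rows - 34)
n = n - r
n = n * 29
r = 40 // 96
n = rows + 96

7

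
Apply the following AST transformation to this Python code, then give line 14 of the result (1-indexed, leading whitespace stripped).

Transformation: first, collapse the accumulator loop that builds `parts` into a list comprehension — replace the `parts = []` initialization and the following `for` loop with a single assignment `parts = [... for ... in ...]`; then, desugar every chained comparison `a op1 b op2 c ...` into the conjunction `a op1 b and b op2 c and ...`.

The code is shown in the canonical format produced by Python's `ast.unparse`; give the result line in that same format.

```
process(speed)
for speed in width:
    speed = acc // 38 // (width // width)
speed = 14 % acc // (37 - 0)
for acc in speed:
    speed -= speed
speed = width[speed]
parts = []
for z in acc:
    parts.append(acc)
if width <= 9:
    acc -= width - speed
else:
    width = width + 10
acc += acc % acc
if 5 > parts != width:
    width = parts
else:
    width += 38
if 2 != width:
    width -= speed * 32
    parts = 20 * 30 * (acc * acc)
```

Transformed code:
process(speed)
for speed in width:
    speed = acc // 38 // (width // width)
speed = 14 % acc // (37 - 0)
for acc in speed:
    speed -= speed
speed = width[speed]
parts = [acc for z in acc]
if width <= 9:
    acc -= width - speed
else:
    width = width + 10
acc += acc % acc
if 5 > parts and parts != width:
    width = parts
else:
    width += 38
if 2 != width:
    width -= speed * 32
    parts = 20 * 30 * (acc * acc)

if 5 > parts and parts != width:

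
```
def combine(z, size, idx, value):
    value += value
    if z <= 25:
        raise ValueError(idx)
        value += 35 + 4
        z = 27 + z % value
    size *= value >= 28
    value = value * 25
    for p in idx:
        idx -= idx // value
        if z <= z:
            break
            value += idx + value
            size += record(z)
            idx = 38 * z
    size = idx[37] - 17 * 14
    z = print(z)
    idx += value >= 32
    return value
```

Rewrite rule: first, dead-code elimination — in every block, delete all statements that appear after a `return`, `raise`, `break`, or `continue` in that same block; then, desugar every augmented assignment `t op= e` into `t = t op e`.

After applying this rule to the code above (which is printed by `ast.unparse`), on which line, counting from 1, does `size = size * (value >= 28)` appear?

5

Transformed code:
def combine(z, size, idx, value):
    value = value + value
    if z <= 25:
        raise ValueError(idx)
    size = size * (value >= 28)
    value = value * 25
    for p in idx:
        idx = idx - idx // value
        if z <= z:
            break
    size = idx[37] - 17 * 14
    z = print(z)
    idx = idx + (value >= 32)
    return value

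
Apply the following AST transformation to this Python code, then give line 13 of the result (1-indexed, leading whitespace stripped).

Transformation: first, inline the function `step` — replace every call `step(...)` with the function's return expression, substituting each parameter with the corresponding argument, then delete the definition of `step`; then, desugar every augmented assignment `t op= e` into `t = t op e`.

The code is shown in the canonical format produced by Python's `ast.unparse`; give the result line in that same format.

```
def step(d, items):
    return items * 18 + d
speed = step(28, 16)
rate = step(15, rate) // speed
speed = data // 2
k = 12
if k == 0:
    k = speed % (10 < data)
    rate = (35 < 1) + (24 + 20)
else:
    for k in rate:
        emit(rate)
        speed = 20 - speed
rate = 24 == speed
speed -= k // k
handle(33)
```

speed = speed - k // k

Transformed code:
speed = 16 * 18 + 28
rate = (rate * 18 + 15) // speed
speed = data // 2
k = 12
if k == 0:
    k = speed % (10 < data)
    rate = (35 < 1) + (24 + 20)
else:
    for k in rate:
        emit(rate)
        speed = 20 - speed
rate = 24 == speed
speed = speed - k // k
handle(33)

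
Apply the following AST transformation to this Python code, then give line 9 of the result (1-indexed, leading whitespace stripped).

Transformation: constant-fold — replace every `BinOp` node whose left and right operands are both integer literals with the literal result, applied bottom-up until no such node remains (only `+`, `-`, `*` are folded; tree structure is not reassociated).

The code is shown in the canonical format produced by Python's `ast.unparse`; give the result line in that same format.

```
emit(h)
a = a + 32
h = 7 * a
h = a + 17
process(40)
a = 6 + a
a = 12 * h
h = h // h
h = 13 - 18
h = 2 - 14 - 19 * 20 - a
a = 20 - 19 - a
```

h = -5

Transformed code:
emit(h)
a = a + 32
h = 7 * a
h = a + 17
process(40)
a = 6 + a
a = 12 * h
h = h // h
h = -5
h = -392 - a
a = 1 - a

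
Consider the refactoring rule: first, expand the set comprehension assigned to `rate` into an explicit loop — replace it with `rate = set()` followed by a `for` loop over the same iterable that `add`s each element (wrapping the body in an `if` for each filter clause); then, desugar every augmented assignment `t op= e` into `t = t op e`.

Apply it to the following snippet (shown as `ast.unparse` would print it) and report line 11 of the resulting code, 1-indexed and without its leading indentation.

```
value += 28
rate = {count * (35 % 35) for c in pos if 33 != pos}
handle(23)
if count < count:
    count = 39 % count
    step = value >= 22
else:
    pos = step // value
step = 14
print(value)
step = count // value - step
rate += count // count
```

Transformed code:
value = value + 28
rate = set()
for c in pos:
    if 33 != pos:
        rate.add(count * (35 % 35))
handle(23)
if count < count:
    count = 39 % count
    step = value >= 22
else:
    pos = step // value
step = 14
print(value)
step = count // value - step
rate = rate + count // count

pos = step // value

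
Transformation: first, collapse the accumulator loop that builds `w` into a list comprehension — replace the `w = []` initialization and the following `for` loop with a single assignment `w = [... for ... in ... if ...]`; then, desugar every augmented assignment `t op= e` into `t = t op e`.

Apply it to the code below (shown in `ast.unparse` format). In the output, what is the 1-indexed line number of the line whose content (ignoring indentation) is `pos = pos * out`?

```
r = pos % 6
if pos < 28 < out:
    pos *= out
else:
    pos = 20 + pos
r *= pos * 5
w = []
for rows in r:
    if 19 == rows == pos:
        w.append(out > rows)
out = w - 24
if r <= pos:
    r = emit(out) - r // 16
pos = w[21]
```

Transformed code:
r = pos % 6
if pos < 28 < out:
    pos = pos * out
else:
    pos = 20 + pos
r = r * (pos * 5)
w = [out > rows for rows in r if 19 == rows == pos]
out = w - 24
if r <= pos:
    r = emit(out) - r // 16
pos = w[21]

3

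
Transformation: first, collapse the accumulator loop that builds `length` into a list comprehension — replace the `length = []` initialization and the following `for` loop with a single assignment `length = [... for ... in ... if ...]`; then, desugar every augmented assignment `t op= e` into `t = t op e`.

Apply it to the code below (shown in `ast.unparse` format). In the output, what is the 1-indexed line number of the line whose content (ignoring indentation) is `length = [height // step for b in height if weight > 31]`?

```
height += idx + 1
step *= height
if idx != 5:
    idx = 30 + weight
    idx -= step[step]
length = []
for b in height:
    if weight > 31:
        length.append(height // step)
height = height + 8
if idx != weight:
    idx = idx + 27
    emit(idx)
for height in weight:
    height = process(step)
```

Transformed code:
height = height + (idx + 1)
step = step * height
if idx != 5:
    idx = 30 + weight
    idx = idx - step[step]
length = [height // step for b in height if weight > 31]
height = height + 8
if idx != weight:
    idx = idx + 27
    emit(idx)
for height in weight:
    height = process(step)

6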